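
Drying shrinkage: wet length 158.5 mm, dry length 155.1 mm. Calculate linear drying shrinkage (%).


DS = (158.5 - 155.1) / 158.5 * 100 = 2.15%

2.15


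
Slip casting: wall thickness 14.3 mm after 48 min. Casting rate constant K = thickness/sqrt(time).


K = 14.3 / sqrt(48) = 14.3 / 6.9282 = 2.064 mm/min^0.5

2.064


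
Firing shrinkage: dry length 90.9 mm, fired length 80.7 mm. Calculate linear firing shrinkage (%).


FS = (90.9 - 80.7) / 90.9 * 100 = 11.22%

11.22


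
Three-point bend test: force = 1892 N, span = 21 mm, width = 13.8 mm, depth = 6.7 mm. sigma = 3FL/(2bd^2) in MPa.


sigma = 3*1892*21/(2*13.8*6.7^2) = 96.2 MPa

96.2


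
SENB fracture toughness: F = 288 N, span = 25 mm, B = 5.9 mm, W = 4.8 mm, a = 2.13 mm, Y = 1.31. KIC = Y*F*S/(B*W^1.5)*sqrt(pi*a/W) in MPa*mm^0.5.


KIC = 1.31*288*25/(5.9*4.8^1.5)*sqrt(pi*2.13/4.8) = 179.49

179.49


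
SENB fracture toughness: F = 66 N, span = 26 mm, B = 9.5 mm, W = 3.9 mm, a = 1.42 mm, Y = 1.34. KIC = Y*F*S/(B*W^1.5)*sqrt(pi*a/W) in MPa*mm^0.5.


KIC = 1.34*66*26/(9.5*3.9^1.5)*sqrt(pi*1.42/3.9) = 33.61

33.61


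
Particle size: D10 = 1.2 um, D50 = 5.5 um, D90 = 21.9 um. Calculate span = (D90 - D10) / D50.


Span = (21.9 - 1.2) / 5.5 = 20.7 / 5.5 = 3.764

3.764


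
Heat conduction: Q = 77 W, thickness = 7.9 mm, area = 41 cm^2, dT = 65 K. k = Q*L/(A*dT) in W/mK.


k = 77*7.9/1000/(41/10000*65) = 2.28 W/mK

2.28


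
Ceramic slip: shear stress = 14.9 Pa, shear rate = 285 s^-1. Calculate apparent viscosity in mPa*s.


eta = tau/gamma * 1000 = 14.9/285 * 1000 = 52.3 mPa*s

52.3


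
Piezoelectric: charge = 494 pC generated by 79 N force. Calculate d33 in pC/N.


d33 = 494 / 79 = 6.3 pC/N

6.3


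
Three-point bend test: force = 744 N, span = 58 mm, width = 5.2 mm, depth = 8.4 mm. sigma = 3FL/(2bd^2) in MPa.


sigma = 3*744*58/(2*5.2*8.4^2) = 176.4 MPa

176.4


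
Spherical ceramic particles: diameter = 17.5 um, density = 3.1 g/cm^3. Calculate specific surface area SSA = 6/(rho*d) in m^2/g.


SSA = 6 / (3.1 * 17.5) = 0.111 m^2/g

0.111


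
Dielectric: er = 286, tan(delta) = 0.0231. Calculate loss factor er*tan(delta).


Loss = 286 * 0.0231 = 6.607

6.607


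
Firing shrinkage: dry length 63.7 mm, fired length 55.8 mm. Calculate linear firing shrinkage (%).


FS = (63.7 - 55.8) / 63.7 * 100 = 12.4%

12.4


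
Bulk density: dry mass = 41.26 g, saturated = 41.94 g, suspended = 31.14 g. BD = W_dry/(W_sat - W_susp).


BD = 41.26 / (41.94 - 31.14) = 41.26 / 10.8 = 3.82 g/cm^3

3.82


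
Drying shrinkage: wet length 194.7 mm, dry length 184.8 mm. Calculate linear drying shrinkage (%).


DS = (194.7 - 184.8) / 194.7 * 100 = 5.08%

5.08


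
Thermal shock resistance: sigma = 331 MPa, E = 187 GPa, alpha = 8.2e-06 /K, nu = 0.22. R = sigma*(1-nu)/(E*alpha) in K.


R = 331*(1-0.22)/(187*1000*8.2e-06) = 168 K

168


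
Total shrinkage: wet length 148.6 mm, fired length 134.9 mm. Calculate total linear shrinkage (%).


TS = (148.6 - 134.9) / 148.6 * 100 = 9.22%

9.22


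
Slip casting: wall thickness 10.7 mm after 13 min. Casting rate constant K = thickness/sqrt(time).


K = 10.7 / sqrt(13) = 10.7 / 3.6056 = 2.968 mm/min^0.5

2.968


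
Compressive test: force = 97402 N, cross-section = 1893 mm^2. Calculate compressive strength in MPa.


CS = 97402 / 1893 = 51.5 MPa

51.5


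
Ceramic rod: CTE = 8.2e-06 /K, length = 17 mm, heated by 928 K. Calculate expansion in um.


dL = 8.2e-06 * 17 * 928 * 1000 = 129.363 um

129.363


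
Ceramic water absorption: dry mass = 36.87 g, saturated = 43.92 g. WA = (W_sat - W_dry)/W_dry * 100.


WA = (43.92 - 36.87) / 36.87 * 100 = 19.12%

19.12


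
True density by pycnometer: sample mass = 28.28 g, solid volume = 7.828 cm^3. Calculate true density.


TD = 28.28 / 7.828 = 3.613 g/cm^3

3.613


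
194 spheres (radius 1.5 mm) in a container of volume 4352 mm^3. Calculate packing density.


V_sphere = 4/3*pi*1.5^3 = 14.1372 mm^3
Total V = 194*14.1372 = 2742.6168 mm^3
PD = 2742.6168 / 4352 = 0.63

0.63


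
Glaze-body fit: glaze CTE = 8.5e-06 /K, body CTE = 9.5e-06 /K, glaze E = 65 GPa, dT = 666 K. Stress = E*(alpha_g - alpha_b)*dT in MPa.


Stress = 65*1000*(8.5e-06 - 9.5e-06)*666 = -43.3 MPa

-43.3


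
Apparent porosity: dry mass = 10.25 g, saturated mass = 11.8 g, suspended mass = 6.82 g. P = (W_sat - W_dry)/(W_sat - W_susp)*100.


P = (11.8 - 10.25) / (11.8 - 6.82) * 100 = 1.55 / 4.98 * 100 = 31.1%

31.1


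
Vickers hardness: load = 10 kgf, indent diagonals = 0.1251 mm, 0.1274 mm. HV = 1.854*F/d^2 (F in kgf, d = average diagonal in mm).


d_avg = (0.1251+0.1274)/2 = 0.12625 mm
HV = 1.854*10/0.12625^2 = 1163

1163


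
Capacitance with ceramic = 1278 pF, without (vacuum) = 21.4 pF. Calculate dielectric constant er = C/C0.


er = 1278 / 21.4 = 59.72

59.72


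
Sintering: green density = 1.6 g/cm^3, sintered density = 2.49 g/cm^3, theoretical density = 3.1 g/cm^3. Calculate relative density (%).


Relative = 2.49 / 3.1 * 100 = 80.3%

80.3


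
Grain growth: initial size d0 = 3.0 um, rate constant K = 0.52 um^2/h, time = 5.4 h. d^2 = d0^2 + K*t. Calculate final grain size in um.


d^2 = 3.0^2 + 0.52*5.4 = 11.808
d = sqrt(11.808) = 3.44 um

3.44


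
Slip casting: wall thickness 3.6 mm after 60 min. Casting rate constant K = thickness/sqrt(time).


K = 3.6 / sqrt(60) = 3.6 / 7.746 = 0.465 mm/min^0.5

0.465


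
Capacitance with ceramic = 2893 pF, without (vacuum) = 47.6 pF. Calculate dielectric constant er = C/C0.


er = 2893 / 47.6 = 60.78

60.78


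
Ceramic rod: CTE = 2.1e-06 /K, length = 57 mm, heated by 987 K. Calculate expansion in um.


dL = 2.1e-06 * 57 * 987 * 1000 = 118.144 um

118.144


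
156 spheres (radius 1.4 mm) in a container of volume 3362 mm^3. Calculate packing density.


V_sphere = 4/3*pi*1.4^3 = 11.494 mm^3
Total V = 156*11.494 = 1793.064 mm^3
PD = 1793.064 / 3362 = 0.533

0.533


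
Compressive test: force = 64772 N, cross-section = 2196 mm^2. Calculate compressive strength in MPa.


CS = 64772 / 2196 = 29.5 MPa

29.5


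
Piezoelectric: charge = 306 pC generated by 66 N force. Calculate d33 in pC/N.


d33 = 306 / 66 = 4.6 pC/N

4.6


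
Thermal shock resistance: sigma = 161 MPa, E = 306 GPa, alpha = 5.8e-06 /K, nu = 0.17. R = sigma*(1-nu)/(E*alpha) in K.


R = 161*(1-0.17)/(306*1000*5.8e-06) = 75 K

75


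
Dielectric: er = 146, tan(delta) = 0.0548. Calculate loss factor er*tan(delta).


Loss = 146 * 0.0548 = 8.001

8.001


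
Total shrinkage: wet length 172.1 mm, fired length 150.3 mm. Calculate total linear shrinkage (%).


TS = (172.1 - 150.3) / 172.1 * 100 = 12.67%

12.67


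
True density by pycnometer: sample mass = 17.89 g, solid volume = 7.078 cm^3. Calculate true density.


TD = 17.89 / 7.078 = 2.528 g/cm^3

2.528


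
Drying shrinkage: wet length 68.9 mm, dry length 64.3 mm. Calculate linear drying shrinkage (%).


DS = (68.9 - 64.3) / 68.9 * 100 = 6.68%

6.68


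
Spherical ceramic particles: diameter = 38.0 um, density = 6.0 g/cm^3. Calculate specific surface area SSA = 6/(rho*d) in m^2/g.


SSA = 6 / (6.0 * 38.0) = 0.026 m^2/g

0.026


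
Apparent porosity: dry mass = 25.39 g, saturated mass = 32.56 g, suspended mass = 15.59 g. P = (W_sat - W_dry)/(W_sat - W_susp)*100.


P = (32.56 - 25.39) / (32.56 - 15.59) * 100 = 7.17 / 16.97 * 100 = 42.3%

42.3


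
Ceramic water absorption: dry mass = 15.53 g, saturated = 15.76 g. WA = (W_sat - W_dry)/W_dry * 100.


WA = (15.76 - 15.53) / 15.53 * 100 = 1.48%

1.48


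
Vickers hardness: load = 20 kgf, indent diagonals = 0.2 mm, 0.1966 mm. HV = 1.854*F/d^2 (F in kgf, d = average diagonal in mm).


d_avg = (0.2+0.1966)/2 = 0.1983 mm
HV = 1.854*20/0.1983^2 = 943

943


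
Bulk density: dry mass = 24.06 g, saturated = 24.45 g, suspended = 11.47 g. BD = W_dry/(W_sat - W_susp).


BD = 24.06 / (24.45 - 11.47) = 24.06 / 12.98 = 1.854 g/cm^3

1.854


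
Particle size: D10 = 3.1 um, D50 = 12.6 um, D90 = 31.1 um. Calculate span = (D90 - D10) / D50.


Span = (31.1 - 3.1) / 12.6 = 28.0 / 12.6 = 2.222

2.222


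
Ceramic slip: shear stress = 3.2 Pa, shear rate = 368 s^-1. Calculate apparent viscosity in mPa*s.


eta = tau/gamma * 1000 = 3.2/368 * 1000 = 8.7 mPa*s

8.7


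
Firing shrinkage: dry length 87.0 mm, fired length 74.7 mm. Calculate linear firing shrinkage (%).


FS = (87.0 - 74.7) / 87.0 * 100 = 14.14%

14.14


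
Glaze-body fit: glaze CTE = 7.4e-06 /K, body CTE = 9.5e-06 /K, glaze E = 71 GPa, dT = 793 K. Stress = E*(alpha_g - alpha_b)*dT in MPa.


Stress = 71*1000*(7.4e-06 - 9.5e-06)*793 = -118.2 MPa

-118.2


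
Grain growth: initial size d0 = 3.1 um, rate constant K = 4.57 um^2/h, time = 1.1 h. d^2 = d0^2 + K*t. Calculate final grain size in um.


d^2 = 3.1^2 + 4.57*1.1 = 14.637
d = sqrt(14.637) = 3.83 um

3.83


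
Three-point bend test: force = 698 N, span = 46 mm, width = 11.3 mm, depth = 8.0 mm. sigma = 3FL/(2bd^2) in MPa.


sigma = 3*698*46/(2*11.3*8.0^2) = 66.6 MPa

66.6


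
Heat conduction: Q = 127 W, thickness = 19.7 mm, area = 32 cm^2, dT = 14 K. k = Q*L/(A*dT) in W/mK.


k = 127*19.7/1000/(32/10000*14) = 55.85 W/mK

55.85


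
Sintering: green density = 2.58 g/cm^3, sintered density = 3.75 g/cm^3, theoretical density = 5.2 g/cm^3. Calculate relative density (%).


Relative = 3.75 / 5.2 * 100 = 72.1%

72.1


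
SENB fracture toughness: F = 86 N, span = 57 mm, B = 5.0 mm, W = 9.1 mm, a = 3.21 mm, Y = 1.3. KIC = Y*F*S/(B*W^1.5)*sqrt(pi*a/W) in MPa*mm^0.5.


KIC = 1.3*86*57/(5.0*9.1^1.5)*sqrt(pi*3.21/9.1) = 48.88

48.88


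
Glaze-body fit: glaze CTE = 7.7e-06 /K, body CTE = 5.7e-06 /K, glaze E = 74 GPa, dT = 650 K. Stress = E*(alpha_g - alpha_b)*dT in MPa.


Stress = 74*1000*(7.7e-06 - 5.7e-06)*650 = 96.2 MPa

96.2


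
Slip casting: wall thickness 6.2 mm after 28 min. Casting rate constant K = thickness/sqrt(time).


K = 6.2 / sqrt(28) = 6.2 / 5.2915 = 1.172 mm/min^0.5

1.172


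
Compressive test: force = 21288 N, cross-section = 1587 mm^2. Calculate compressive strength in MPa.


CS = 21288 / 1587 = 13.4 MPa

13.4


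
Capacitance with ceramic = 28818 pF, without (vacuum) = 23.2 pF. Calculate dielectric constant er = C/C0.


er = 28818 / 23.2 = 1242.16

1242.16


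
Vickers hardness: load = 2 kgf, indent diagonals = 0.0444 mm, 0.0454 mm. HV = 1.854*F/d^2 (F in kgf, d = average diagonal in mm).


d_avg = (0.0444+0.0454)/2 = 0.0449 mm
HV = 1.854*2/0.0449^2 = 1839

1839


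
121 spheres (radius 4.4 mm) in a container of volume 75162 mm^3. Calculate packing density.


V_sphere = 4/3*pi*4.4^3 = 356.8179 mm^3
Total V = 121*356.8179 = 43174.9659 mm^3
PD = 43174.9659 / 75162 = 0.574

0.574


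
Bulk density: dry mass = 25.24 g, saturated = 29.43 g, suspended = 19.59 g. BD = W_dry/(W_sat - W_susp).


BD = 25.24 / (29.43 - 19.59) = 25.24 / 9.84 = 2.565 g/cm^3

2.565


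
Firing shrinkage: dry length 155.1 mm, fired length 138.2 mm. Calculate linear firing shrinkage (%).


FS = (155.1 - 138.2) / 155.1 * 100 = 10.9%

10.9


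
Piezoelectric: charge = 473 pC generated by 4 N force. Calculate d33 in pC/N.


d33 = 473 / 4 = 118.3 pC/N

118.3


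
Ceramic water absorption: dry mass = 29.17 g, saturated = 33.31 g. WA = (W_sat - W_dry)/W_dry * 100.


WA = (33.31 - 29.17) / 29.17 * 100 = 14.19%

14.19


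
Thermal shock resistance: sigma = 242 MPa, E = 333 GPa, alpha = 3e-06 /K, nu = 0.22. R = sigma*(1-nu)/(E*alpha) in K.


R = 242*(1-0.22)/(333*1000*3e-06) = 189 K

189


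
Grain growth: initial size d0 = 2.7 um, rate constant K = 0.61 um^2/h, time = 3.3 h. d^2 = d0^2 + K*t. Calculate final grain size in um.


d^2 = 2.7^2 + 0.61*3.3 = 9.303
d = sqrt(9.303) = 3.05 um

3.05


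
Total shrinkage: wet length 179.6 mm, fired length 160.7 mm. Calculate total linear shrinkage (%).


TS = (179.6 - 160.7) / 179.6 * 100 = 10.52%

10.52


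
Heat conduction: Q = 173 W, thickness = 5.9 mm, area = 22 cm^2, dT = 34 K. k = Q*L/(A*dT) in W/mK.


k = 173*5.9/1000/(22/10000*34) = 13.65 W/mK

13.65


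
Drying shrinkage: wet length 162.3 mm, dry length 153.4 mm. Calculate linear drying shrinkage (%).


DS = (162.3 - 153.4) / 162.3 * 100 = 5.48%

5.48


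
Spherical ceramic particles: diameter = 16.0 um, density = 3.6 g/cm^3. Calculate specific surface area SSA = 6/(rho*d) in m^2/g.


SSA = 6 / (3.6 * 16.0) = 0.104 m^2/g

0.104


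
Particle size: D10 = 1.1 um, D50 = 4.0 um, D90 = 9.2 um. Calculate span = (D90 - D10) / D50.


Span = (9.2 - 1.1) / 4.0 = 8.1 / 4.0 = 2.025

2.025


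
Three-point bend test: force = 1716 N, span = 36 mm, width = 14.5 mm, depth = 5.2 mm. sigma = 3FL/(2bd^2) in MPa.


sigma = 3*1716*36/(2*14.5*5.2^2) = 236.3 MPa

236.3


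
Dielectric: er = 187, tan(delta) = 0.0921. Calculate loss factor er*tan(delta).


Loss = 187 * 0.0921 = 17.223

17.223


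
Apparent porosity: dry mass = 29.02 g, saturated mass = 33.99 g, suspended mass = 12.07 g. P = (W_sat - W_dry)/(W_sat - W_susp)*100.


P = (33.99 - 29.02) / (33.99 - 12.07) * 100 = 4.97 / 21.92 * 100 = 22.7%

22.7


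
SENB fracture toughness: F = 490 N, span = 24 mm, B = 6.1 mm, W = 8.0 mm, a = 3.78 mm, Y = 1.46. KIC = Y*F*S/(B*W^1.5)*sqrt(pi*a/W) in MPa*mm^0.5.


KIC = 1.46*490*24/(6.1*8.0^1.5)*sqrt(pi*3.78/8.0) = 151.56

151.56


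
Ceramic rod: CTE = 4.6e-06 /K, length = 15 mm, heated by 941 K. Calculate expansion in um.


dL = 4.6e-06 * 15 * 941 * 1000 = 64.929 um

64.929


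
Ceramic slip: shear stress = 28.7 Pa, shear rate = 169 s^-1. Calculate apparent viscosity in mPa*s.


eta = tau/gamma * 1000 = 28.7/169 * 1000 = 169.8 mPa*s

169.8


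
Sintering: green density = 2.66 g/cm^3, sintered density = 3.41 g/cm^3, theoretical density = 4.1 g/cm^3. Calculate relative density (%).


Relative = 3.41 / 4.1 * 100 = 83.2%

83.2


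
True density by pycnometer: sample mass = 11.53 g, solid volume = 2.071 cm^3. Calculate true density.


TD = 11.53 / 2.071 = 5.567 g/cm^3

5.567


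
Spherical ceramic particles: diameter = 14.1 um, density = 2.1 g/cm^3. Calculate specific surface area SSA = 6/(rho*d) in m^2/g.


SSA = 6 / (2.1 * 14.1) = 0.203 m^2/g

0.203


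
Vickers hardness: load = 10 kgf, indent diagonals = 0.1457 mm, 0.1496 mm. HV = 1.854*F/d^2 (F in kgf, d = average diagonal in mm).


d_avg = (0.1457+0.1496)/2 = 0.14765 mm
HV = 1.854*10/0.14765^2 = 850

850


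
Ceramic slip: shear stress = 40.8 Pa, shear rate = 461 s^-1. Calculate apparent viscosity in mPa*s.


eta = tau/gamma * 1000 = 40.8/461 * 1000 = 88.5 mPa*s

88.5


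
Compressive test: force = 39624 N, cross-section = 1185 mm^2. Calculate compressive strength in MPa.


CS = 39624 / 1185 = 33.4 MPa

33.4


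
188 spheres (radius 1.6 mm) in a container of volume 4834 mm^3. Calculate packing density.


V_sphere = 4/3*pi*1.6^3 = 17.1573 mm^3
Total V = 188*17.1573 = 3225.5724 mm^3
PD = 3225.5724 / 4834 = 0.667

0.667


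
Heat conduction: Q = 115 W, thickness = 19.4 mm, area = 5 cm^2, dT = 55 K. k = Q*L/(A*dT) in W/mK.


k = 115*19.4/1000/(5/10000*55) = 81.13 W/mK

81.13


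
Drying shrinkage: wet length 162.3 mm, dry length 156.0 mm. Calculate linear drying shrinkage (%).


DS = (162.3 - 156.0) / 162.3 * 100 = 3.88%

3.88


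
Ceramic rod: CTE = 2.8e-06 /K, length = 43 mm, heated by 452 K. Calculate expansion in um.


dL = 2.8e-06 * 43 * 452 * 1000 = 54.421 um

54.421


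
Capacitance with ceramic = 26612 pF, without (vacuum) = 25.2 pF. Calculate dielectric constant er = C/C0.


er = 26612 / 25.2 = 1056.03

1056.03


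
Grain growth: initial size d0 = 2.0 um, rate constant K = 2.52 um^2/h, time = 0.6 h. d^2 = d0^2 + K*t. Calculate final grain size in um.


d^2 = 2.0^2 + 2.52*0.6 = 5.512
d = sqrt(5.512) = 2.35 um

2.35


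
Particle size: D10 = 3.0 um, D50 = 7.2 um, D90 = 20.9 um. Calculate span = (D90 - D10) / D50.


Span = (20.9 - 3.0) / 7.2 = 17.9 / 7.2 = 2.486

2.486


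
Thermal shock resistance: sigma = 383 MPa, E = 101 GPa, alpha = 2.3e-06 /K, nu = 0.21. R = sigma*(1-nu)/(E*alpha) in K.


R = 383*(1-0.21)/(101*1000*2.3e-06) = 1302 K

1302


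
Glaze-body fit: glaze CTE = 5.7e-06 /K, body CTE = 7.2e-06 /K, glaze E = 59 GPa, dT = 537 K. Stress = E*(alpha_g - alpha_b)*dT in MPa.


Stress = 59*1000*(5.7e-06 - 7.2e-06)*537 = -47.5 MPa

-47.5


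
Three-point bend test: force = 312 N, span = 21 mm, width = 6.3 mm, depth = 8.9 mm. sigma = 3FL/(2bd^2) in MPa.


sigma = 3*312*21/(2*6.3*8.9^2) = 19.7 MPa

19.7


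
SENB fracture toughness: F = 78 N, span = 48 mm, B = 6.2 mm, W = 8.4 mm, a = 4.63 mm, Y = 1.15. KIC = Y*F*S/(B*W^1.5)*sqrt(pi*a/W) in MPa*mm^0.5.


KIC = 1.15*78*48/(6.2*8.4^1.5)*sqrt(pi*4.63/8.4) = 37.54

37.54


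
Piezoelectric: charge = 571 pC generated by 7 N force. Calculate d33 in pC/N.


d33 = 571 / 7 = 81.6 pC/N

81.6


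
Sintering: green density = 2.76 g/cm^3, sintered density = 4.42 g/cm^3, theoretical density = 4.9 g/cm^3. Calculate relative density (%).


Relative = 4.42 / 4.9 * 100 = 90.2%

90.2


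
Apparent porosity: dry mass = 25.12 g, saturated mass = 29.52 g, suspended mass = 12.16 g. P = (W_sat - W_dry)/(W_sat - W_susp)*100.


P = (29.52 - 25.12) / (29.52 - 12.16) * 100 = 4.4 / 17.36 * 100 = 25.3%

25.3


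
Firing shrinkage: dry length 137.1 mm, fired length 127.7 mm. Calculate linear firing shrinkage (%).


FS = (137.1 - 127.7) / 137.1 * 100 = 6.86%

6.86


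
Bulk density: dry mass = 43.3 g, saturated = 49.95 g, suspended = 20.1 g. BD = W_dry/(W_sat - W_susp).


BD = 43.3 / (49.95 - 20.1) = 43.3 / 29.85 = 1.451 g/cm^3

1.451


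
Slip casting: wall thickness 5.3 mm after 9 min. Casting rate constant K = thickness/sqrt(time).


K = 5.3 / sqrt(9) = 5.3 / 3.0 = 1.767 mm/min^0.5

1.767


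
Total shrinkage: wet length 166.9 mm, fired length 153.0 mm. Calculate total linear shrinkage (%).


TS = (166.9 - 153.0) / 166.9 * 100 = 8.33%

8.33


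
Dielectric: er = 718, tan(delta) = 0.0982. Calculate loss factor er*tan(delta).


Loss = 718 * 0.0982 = 70.508

70.508


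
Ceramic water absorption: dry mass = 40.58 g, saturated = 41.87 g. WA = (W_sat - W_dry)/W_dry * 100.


WA = (41.87 - 40.58) / 40.58 * 100 = 3.18%

3.18


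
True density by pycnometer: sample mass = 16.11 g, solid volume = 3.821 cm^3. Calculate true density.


TD = 16.11 / 3.821 = 4.216 g/cm^3

4.216


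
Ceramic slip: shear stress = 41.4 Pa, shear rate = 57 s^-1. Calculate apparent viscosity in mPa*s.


eta = tau/gamma * 1000 = 41.4/57 * 1000 = 726.3 mPa*s

726.3


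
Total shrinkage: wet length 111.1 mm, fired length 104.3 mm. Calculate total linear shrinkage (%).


TS = (111.1 - 104.3) / 111.1 * 100 = 6.12%

6.12


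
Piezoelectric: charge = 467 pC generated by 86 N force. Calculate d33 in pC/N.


d33 = 467 / 86 = 5.4 pC/N

5.4


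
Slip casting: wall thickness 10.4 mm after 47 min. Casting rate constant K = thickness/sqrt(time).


K = 10.4 / sqrt(47) = 10.4 / 6.8557 = 1.517 mm/min^0.5

1.517


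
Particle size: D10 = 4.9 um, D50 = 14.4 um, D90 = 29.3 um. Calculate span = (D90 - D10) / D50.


Span = (29.3 - 4.9) / 14.4 = 24.4 / 14.4 = 1.694

1.694


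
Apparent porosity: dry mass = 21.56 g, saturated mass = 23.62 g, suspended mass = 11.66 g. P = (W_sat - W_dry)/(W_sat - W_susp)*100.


P = (23.62 - 21.56) / (23.62 - 11.66) * 100 = 2.06 / 11.96 * 100 = 17.2%

17.2


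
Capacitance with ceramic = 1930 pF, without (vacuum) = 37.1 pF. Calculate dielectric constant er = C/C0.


er = 1930 / 37.1 = 52.02

52.02


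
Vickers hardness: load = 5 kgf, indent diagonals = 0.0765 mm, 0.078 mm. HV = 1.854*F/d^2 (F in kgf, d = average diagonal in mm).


d_avg = (0.0765+0.078)/2 = 0.07725 mm
HV = 1.854*5/0.07725^2 = 1553

1553


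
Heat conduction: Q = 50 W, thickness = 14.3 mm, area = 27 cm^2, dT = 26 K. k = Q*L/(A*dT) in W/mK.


k = 50*14.3/1000/(27/10000*26) = 10.19 W/mK

10.19


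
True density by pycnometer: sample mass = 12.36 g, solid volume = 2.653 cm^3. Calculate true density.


TD = 12.36 / 2.653 = 4.659 g/cm^3

4.659


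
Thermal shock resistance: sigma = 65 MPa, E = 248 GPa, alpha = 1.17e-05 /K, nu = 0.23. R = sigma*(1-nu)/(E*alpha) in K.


R = 65*(1-0.23)/(248*1000*1.17e-05) = 17 K

17


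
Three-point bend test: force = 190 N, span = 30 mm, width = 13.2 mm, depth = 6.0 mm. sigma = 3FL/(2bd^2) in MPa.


sigma = 3*190*30/(2*13.2*6.0^2) = 18.0 MPa

18.0


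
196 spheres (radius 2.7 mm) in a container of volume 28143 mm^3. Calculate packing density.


V_sphere = 4/3*pi*2.7^3 = 82.448 mm^3
Total V = 196*82.448 = 16159.808 mm^3
PD = 16159.808 / 28143 = 0.574

0.574


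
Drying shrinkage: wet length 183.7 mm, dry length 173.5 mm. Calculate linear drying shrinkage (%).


DS = (183.7 - 173.5) / 183.7 * 100 = 5.55%

5.55


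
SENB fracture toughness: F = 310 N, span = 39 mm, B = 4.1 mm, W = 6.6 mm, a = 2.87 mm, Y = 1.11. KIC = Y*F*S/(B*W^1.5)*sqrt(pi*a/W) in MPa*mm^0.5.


KIC = 1.11*310*39/(4.1*6.6^1.5)*sqrt(pi*2.87/6.6) = 225.63

225.63


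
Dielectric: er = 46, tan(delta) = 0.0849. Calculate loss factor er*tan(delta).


Loss = 46 * 0.0849 = 3.905

3.905


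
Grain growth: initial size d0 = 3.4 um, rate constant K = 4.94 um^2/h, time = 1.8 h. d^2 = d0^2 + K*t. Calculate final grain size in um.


d^2 = 3.4^2 + 4.94*1.8 = 20.452
d = sqrt(20.452) = 4.52 um

4.52


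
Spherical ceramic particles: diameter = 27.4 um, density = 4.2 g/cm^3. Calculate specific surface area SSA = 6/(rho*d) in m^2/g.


SSA = 6 / (4.2 * 27.4) = 0.052 m^2/g

0.052


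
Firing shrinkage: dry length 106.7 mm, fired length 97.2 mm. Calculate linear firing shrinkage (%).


FS = (106.7 - 97.2) / 106.7 * 100 = 8.9%

8.9


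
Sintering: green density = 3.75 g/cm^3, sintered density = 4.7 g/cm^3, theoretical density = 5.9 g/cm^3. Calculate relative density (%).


Relative = 4.7 / 5.9 * 100 = 79.7%

79.7


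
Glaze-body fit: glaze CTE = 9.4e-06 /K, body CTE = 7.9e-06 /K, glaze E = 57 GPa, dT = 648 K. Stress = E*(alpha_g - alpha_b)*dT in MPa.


Stress = 57*1000*(9.4e-06 - 7.9e-06)*648 = 55.4 MPa

55.4


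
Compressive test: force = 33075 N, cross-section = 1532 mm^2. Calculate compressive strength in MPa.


CS = 33075 / 1532 = 21.6 MPa

21.6


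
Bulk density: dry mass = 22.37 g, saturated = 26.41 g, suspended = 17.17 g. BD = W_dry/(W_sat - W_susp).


BD = 22.37 / (26.41 - 17.17) = 22.37 / 9.24 = 2.421 g/cm^3

2.421


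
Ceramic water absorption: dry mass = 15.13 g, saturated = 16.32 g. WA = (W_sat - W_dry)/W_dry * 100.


WA = (16.32 - 15.13) / 15.13 * 100 = 7.87%

7.87


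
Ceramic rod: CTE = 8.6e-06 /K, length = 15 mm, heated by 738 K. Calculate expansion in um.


dL = 8.6e-06 * 15 * 738 * 1000 = 95.202 um

95.202


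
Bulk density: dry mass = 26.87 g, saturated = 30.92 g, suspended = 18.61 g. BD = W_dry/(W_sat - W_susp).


BD = 26.87 / (30.92 - 18.61) = 26.87 / 12.31 = 2.183 g/cm^3

2.183


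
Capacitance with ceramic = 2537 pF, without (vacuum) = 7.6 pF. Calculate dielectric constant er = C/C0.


er = 2537 / 7.6 = 333.82

333.82


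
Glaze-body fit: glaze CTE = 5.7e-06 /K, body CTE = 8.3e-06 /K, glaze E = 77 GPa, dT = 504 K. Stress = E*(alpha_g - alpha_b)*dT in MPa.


Stress = 77*1000*(5.7e-06 - 8.3e-06)*504 = -100.9 MPa

-100.9


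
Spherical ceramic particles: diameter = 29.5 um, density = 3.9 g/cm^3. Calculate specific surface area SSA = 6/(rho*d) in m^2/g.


SSA = 6 / (3.9 * 29.5) = 0.052 m^2/g

0.052


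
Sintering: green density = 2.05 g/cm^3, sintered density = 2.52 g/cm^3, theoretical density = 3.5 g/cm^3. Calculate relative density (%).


Relative = 2.52 / 3.5 * 100 = 72.0%

72.0


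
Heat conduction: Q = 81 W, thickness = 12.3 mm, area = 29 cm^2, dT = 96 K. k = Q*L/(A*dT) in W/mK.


k = 81*12.3/1000/(29/10000*96) = 3.58 W/mK

3.58


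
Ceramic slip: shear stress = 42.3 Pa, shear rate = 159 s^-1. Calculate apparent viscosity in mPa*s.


eta = tau/gamma * 1000 = 42.3/159 * 1000 = 266.0 mPa*s

266.0


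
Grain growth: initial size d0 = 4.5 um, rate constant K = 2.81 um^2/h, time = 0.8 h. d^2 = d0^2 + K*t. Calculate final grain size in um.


d^2 = 4.5^2 + 2.81*0.8 = 22.498
d = sqrt(22.498) = 4.74 um

4.74


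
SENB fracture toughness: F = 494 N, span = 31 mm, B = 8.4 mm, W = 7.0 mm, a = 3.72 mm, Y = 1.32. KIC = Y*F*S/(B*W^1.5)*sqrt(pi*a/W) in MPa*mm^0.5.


KIC = 1.32*494*31/(8.4*7.0^1.5)*sqrt(pi*3.72/7.0) = 167.89

167.89


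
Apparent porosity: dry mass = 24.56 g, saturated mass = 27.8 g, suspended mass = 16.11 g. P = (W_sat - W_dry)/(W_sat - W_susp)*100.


P = (27.8 - 24.56) / (27.8 - 16.11) * 100 = 3.24 / 11.69 * 100 = 27.7%

27.7


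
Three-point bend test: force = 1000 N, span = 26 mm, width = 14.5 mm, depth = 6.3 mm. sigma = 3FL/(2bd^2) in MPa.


sigma = 3*1000*26/(2*14.5*6.3^2) = 67.8 MPa

67.8


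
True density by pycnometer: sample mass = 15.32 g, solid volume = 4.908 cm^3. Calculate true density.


TD = 15.32 / 4.908 = 3.121 g/cm^3

3.121


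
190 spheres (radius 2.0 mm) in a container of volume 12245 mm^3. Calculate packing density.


V_sphere = 4/3*pi*2.0^3 = 33.5103 mm^3
Total V = 190*33.5103 = 6366.957 mm^3
PD = 6366.957 / 12245 = 0.52

0.52


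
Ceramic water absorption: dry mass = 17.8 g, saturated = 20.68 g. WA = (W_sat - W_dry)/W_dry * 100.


WA = (20.68 - 17.8) / 17.8 * 100 = 16.18%

16.18


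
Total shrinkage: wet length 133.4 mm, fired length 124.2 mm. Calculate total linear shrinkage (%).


TS = (133.4 - 124.2) / 133.4 * 100 = 6.9%

6.9


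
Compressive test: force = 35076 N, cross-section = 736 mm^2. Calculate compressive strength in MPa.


CS = 35076 / 736 = 47.7 MPa

47.7


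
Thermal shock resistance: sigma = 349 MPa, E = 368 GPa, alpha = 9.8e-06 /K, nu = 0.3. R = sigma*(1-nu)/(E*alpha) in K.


R = 349*(1-0.3)/(368*1000*9.8e-06) = 68 K

68


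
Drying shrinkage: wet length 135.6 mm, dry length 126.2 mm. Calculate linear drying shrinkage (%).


DS = (135.6 - 126.2) / 135.6 * 100 = 6.93%

6.93


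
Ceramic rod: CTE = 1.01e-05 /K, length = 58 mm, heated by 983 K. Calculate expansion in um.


dL = 1.01e-05 * 58 * 983 * 1000 = 575.841 um

575.841


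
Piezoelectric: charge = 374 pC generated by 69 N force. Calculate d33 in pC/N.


d33 = 374 / 69 = 5.4 pC/N

5.4


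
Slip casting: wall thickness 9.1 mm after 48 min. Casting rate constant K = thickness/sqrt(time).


K = 9.1 / sqrt(48) = 9.1 / 6.9282 = 1.313 mm/min^0.5

1.313


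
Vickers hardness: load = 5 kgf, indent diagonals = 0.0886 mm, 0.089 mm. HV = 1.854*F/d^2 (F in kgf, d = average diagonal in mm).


d_avg = (0.0886+0.089)/2 = 0.0888 mm
HV = 1.854*5/0.0888^2 = 1176

1176


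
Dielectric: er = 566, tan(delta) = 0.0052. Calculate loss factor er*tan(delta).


Loss = 566 * 0.0052 = 2.943

2.943


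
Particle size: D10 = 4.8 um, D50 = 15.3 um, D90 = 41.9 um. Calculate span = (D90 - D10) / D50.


Span = (41.9 - 4.8) / 15.3 = 37.1 / 15.3 = 2.425

2.425


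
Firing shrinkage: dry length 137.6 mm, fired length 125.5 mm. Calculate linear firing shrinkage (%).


FS = (137.6 - 125.5) / 137.6 * 100 = 8.79%

8.79


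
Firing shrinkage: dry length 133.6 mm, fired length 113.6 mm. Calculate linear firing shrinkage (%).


FS = (133.6 - 113.6) / 133.6 * 100 = 14.97%

14.97


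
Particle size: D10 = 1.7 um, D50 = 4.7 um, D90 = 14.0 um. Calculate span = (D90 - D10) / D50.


Span = (14.0 - 1.7) / 4.7 = 12.3 / 4.7 = 2.617

2.617


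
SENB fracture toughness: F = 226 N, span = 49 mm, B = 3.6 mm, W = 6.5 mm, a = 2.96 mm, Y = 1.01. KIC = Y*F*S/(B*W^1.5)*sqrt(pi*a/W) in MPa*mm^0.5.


KIC = 1.01*226*49/(3.6*6.5^1.5)*sqrt(pi*2.96/6.5) = 224.24

224.24


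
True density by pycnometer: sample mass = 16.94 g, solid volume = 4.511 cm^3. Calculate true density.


TD = 16.94 / 4.511 = 3.755 g/cm^3

3.755


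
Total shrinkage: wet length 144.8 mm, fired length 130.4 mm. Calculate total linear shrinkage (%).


TS = (144.8 - 130.4) / 144.8 * 100 = 9.94%

9.94


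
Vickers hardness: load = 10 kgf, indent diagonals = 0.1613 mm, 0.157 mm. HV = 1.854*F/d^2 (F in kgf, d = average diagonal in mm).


d_avg = (0.1613+0.157)/2 = 0.15915 mm
HV = 1.854*10/0.15915^2 = 732

732


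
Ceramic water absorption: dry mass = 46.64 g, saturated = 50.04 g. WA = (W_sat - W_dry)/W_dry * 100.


WA = (50.04 - 46.64) / 46.64 * 100 = 7.29%

7.29


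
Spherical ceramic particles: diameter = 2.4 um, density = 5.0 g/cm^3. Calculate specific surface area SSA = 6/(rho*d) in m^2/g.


SSA = 6 / (5.0 * 2.4) = 0.5 m^2/g

0.5


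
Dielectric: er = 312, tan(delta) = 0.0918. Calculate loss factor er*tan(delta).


Loss = 312 * 0.0918 = 28.642

28.642


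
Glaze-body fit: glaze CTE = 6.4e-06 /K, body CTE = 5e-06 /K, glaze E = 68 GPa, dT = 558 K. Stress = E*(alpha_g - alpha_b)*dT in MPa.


Stress = 68*1000*(6.4e-06 - 5e-06)*558 = 53.1 MPa

53.1


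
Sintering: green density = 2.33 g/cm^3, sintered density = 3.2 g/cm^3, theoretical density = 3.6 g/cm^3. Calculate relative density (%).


Relative = 3.2 / 3.6 * 100 = 88.9%

88.9


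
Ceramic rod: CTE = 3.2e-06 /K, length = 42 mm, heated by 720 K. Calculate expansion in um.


dL = 3.2e-06 * 42 * 720 * 1000 = 96.768 um

96.768


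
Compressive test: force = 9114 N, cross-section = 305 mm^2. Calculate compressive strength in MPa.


CS = 9114 / 305 = 29.9 MPa

29.9


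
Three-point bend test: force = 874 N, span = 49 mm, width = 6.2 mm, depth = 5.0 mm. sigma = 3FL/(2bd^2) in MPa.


sigma = 3*874*49/(2*6.2*5.0^2) = 414.4 MPa

414.4


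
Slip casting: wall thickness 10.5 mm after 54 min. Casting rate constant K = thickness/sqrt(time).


K = 10.5 / sqrt(54) = 10.5 / 7.3485 = 1.429 mm/min^0.5

1.429


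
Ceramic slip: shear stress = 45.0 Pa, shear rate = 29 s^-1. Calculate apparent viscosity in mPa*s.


eta = tau/gamma * 1000 = 45.0/29 * 1000 = 1551.7 mPa*s

1551.7


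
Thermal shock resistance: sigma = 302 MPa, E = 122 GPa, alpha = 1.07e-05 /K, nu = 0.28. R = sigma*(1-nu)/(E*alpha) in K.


R = 302*(1-0.28)/(122*1000*1.07e-05) = 167 K

167


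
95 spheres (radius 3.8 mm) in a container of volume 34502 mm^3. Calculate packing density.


V_sphere = 4/3*pi*3.8^3 = 229.8473 mm^3
Total V = 95*229.8473 = 21835.4935 mm^3
PD = 21835.4935 / 34502 = 0.633

0.633


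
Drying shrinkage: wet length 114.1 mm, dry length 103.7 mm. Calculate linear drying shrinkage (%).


DS = (114.1 - 103.7) / 114.1 * 100 = 9.11%

9.11


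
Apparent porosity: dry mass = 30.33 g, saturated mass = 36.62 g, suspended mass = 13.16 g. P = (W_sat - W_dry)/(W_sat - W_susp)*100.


P = (36.62 - 30.33) / (36.62 - 13.16) * 100 = 6.29 / 23.46 * 100 = 26.8%

26.8


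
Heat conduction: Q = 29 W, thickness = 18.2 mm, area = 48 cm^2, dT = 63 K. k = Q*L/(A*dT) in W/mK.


k = 29*18.2/1000/(48/10000*63) = 1.75 W/mK

1.75


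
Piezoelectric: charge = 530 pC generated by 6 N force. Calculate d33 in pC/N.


d33 = 530 / 6 = 88.3 pC/N

88.3


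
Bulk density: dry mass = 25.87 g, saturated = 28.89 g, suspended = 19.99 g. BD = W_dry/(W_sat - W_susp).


BD = 25.87 / (28.89 - 19.99) = 25.87 / 8.9 = 2.907 g/cm^3

2.907


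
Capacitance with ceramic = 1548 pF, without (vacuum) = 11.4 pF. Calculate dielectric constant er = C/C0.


er = 1548 / 11.4 = 135.79

135.79


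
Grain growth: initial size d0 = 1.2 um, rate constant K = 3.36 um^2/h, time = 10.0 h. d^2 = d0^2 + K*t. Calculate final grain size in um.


d^2 = 1.2^2 + 3.36*10.0 = 35.04
d = sqrt(35.04) = 5.92 um

5.92


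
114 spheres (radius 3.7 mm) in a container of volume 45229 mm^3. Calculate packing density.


V_sphere = 4/3*pi*3.7^3 = 212.1748 mm^3
Total V = 114*212.1748 = 24187.9272 mm^3
PD = 24187.9272 / 45229 = 0.535

0.535


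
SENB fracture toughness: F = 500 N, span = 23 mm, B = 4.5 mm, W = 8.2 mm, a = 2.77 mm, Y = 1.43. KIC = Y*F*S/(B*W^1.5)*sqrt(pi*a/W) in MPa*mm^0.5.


KIC = 1.43*500*23/(4.5*8.2^1.5)*sqrt(pi*2.77/8.2) = 160.33

160.33


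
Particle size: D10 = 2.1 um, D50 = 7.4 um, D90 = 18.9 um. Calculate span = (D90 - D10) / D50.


Span = (18.9 - 2.1) / 7.4 = 16.8 / 7.4 = 2.27

2.27


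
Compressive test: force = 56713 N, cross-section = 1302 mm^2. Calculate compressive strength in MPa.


CS = 56713 / 1302 = 43.6 MPa

43.6


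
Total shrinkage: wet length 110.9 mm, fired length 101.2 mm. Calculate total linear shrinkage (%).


TS = (110.9 - 101.2) / 110.9 * 100 = 8.75%

8.75


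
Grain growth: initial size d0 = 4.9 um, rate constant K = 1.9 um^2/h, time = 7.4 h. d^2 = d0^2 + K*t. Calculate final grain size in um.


d^2 = 4.9^2 + 1.9*7.4 = 38.07
d = sqrt(38.07) = 6.17 um

6.17


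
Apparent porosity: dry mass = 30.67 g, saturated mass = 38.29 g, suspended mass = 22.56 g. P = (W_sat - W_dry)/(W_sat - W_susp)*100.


P = (38.29 - 30.67) / (38.29 - 22.56) * 100 = 7.62 / 15.73 * 100 = 48.4%

48.4


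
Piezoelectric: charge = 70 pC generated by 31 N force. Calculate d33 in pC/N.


d33 = 70 / 31 = 2.3 pC/N

2.3


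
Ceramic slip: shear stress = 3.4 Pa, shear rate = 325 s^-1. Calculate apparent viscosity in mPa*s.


eta = tau/gamma * 1000 = 3.4/325 * 1000 = 10.5 mPa*s

10.5


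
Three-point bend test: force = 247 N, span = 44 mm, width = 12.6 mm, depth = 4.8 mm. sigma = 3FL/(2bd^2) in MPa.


sigma = 3*247*44/(2*12.6*4.8^2) = 56.2 MPa

56.2


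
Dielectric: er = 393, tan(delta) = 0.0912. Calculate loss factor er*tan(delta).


Loss = 393 * 0.0912 = 35.842

35.842


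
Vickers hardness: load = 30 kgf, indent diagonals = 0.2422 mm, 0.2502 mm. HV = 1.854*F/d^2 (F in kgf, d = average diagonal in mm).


d_avg = (0.2422+0.2502)/2 = 0.2462 mm
HV = 1.854*30/0.2462^2 = 918

918


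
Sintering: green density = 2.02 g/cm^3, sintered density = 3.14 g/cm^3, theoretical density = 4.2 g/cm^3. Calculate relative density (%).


Relative = 3.14 / 4.2 * 100 = 74.8%

74.8


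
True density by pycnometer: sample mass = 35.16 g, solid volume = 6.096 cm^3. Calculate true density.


TD = 35.16 / 6.096 = 5.768 g/cm^3

5.768


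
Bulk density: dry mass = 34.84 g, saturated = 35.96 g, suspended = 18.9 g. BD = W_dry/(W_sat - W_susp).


BD = 34.84 / (35.96 - 18.9) = 34.84 / 17.06 = 2.042 g/cm^3

2.042


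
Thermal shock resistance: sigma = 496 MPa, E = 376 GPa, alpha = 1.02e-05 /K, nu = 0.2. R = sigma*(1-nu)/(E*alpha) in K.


R = 496*(1-0.2)/(376*1000*1.02e-05) = 103 K

103


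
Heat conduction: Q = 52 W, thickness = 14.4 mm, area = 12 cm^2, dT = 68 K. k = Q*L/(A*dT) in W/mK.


k = 52*14.4/1000/(12/10000*68) = 9.18 W/mK

9.18


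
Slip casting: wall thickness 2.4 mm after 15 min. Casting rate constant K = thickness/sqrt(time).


K = 2.4 / sqrt(15) = 2.4 / 3.873 = 0.62 mm/min^0.5

0.62


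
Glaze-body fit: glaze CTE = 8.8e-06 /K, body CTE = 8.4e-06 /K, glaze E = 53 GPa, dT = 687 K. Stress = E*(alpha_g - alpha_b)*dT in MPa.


Stress = 53*1000*(8.8e-06 - 8.4e-06)*687 = 14.6 MPa

14.6


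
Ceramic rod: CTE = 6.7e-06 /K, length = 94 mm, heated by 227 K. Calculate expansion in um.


dL = 6.7e-06 * 94 * 227 * 1000 = 142.965 um

142.965


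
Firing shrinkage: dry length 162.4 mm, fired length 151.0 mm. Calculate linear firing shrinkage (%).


FS = (162.4 - 151.0) / 162.4 * 100 = 7.02%

7.02


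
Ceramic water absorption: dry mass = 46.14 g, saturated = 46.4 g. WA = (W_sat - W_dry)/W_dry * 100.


WA = (46.4 - 46.14) / 46.14 * 100 = 0.56%

0.56


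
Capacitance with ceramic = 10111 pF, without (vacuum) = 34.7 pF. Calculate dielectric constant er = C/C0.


er = 10111 / 34.7 = 291.38

291.38


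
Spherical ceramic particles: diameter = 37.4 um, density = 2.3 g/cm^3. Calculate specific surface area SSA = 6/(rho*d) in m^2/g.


SSA = 6 / (2.3 * 37.4) = 0.07 m^2/g

0.07


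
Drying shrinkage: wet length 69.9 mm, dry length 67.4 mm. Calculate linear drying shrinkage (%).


DS = (69.9 - 67.4) / 69.9 * 100 = 3.58%

3.58


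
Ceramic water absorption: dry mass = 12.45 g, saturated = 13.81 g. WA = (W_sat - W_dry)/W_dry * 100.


WA = (13.81 - 12.45) / 12.45 * 100 = 10.92%

10.92


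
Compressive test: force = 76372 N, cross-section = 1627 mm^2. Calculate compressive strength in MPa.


CS = 76372 / 1627 = 46.9 MPa

46.9


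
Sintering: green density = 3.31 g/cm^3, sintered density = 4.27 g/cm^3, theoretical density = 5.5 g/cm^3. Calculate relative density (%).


Relative = 4.27 / 5.5 * 100 = 77.6%

77.6


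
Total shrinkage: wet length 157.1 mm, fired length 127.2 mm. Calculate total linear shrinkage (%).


TS = (157.1 - 127.2) / 157.1 * 100 = 19.03%

19.03


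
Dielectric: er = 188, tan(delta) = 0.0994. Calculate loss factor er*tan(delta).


Loss = 188 * 0.0994 = 18.687

18.687


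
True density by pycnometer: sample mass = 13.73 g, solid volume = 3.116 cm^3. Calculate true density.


TD = 13.73 / 3.116 = 4.406 g/cm^3

4.406


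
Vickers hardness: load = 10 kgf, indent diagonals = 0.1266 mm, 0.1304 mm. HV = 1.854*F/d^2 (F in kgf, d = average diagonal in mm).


d_avg = (0.1266+0.1304)/2 = 0.1285 mm
HV = 1.854*10/0.1285^2 = 1123

1123


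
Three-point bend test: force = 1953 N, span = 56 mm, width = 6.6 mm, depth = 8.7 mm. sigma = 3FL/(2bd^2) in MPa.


sigma = 3*1953*56/(2*6.6*8.7^2) = 328.4 MPa

328.4


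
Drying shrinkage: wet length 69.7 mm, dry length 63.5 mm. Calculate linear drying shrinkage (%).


DS = (69.7 - 63.5) / 69.7 * 100 = 8.9%

8.9


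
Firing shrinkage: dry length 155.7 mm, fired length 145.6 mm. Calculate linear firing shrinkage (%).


FS = (155.7 - 145.6) / 155.7 * 100 = 6.49%

6.49


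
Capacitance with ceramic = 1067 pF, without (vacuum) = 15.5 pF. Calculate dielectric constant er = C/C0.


er = 1067 / 15.5 = 68.84

68.84


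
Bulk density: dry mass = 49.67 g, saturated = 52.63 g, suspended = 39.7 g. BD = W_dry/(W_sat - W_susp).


BD = 49.67 / (52.63 - 39.7) = 49.67 / 12.93 = 3.841 g/cm^3

3.841


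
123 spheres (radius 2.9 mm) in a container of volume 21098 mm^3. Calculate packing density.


V_sphere = 4/3*pi*2.9^3 = 102.1604 mm^3
Total V = 123*102.1604 = 12565.7292 mm^3
PD = 12565.7292 / 21098 = 0.596

0.596


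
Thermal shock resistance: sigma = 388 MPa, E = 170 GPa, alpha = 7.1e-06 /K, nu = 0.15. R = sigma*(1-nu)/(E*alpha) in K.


R = 388*(1-0.15)/(170*1000*7.1e-06) = 273 K

273


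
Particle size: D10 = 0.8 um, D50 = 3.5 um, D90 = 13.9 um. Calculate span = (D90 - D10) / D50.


Span = (13.9 - 0.8) / 3.5 = 13.1 / 3.5 = 3.743

3.743


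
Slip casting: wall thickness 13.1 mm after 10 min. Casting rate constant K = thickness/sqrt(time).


K = 13.1 / sqrt(10) = 13.1 / 3.1623 = 4.143 mm/min^0.5

4.143


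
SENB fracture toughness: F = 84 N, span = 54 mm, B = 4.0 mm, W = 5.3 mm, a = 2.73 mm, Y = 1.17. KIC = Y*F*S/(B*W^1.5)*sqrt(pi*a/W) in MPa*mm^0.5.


KIC = 1.17*84*54/(4.0*5.3^1.5)*sqrt(pi*2.73/5.3) = 138.33

138.33


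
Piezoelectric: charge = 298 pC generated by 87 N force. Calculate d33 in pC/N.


d33 = 298 / 87 = 3.4 pC/N

3.4


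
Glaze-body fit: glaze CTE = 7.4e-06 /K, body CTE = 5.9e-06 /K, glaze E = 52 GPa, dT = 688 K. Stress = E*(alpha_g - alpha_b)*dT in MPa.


Stress = 52*1000*(7.4e-06 - 5.9e-06)*688 = 53.7 MPa

53.7
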